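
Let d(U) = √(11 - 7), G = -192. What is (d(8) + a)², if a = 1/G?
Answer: 146689/36864 ≈ 3.9792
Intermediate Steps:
a = -1/192 (a = 1/(-192) = -1/192 ≈ -0.0052083)
d(U) = 2 (d(U) = √4 = 2)
(d(8) + a)² = (2 - 1/192)² = (383/192)² = 146689/36864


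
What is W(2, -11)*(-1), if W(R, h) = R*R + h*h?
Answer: -125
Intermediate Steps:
W(R, h) = R² + h²
W(2, -11)*(-1) = (2² + (-11)²)*(-1) = (4 + 121)*(-1) = 125*(-1) = -125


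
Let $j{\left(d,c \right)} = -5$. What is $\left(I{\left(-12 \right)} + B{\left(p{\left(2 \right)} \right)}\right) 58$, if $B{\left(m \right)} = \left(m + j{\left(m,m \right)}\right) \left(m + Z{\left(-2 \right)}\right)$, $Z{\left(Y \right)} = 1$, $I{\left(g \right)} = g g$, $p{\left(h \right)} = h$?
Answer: $7830$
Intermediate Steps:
$I{\left(g \right)} = g^{2}$
$B{\left(m \right)} = \left(1 + m\right) \left(-5 + m\right)$ ($B{\left(m \right)} = \left(m - 5\right) \left(m + 1\right) = \left(-5 + m\right) \left(1 + m\right) = \left(1 + m\right) \left(-5 + m\right)$)
$\left(I{\left(-12 \right)} + B{\left(p{\left(2 \right)} \right)}\right) 58 = \left(\left(-12\right)^{2} - \left(13 - 4\right)\right) 58 = \left(144 - 9\right) 58 = 135 \cdot 58 = 7830$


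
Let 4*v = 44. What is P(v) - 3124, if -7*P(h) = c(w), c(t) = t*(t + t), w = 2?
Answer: -21876/7 ≈ -3125.1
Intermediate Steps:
v = 11 (v = (¼)*44 = 11)
c(t) = 2*t² (c(t) = t*(2*t) = 2*t²)
P(h) = -8/7 (P(h) = -2*2²/7 = -2*4/7 = -⅐*8 = -8/7)
P(v) - 3124 = -8/7 - 3124 = -21876/7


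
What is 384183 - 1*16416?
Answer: 367767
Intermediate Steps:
384183 - 1*16416 = 384183 - 16416 = 367767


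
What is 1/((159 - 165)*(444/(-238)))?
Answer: 119/1332 ≈ 0.089339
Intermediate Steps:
1/((159 - 165)*(444/(-238))) = 1/(-2664*(-1)/238) = 1/(-6*(-222/119)) = 1/(1332/119) = 119/1332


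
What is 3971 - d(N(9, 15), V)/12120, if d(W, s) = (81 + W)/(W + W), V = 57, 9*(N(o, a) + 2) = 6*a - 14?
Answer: 5582907533/1405920 ≈ 3971.0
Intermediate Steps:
N(o, a) = -32/9 + 2*a/3 (N(o, a) = -2 + (6*a - 14)/9 = -2 + (-14 + 6*a)/9 = -2 + (-14/9 + 2*a/3) = -32/9 + 2*a/3)
d(W, s) = (81 + W)/(2*W) (d(W, s) = (81 + W)/((2*W)) = (81 + W)*(1/(2*W)) = (81 + W)/(2*W))
3971 - d(N(9, 15), V)/12120 = 3971 - (81 + (-32/9 + (2/3)*15))/(2*(-32/9 + (2/3)*15))/12120 = 3971 - (81 + (-32/9 + 10))/(2*(-32/9 + 10))/12120 = 3971 - (81 + 58/9)/(2*(58/9))/12120 = 3971 - (1/2)*(9/58)*(787/9)/12120 = 3971 - 787/(116*12120) = 3971 - 1*787/1405920 = 3971 - 787/1405920 = 5582907533/1405920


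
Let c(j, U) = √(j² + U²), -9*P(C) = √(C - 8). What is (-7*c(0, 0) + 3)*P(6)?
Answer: -I*√2/3 ≈ -0.4714*I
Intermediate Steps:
P(C) = -√(-8 + C)/9 (P(C) = -√(C - 8)/9 = -√(-8 + C)/9)
c(j, U) = √(U² + j²)
(-7*c(0, 0) + 3)*P(6) = (-7*√(0² + 0²) + 3)*(-√(-8 + 6)/9) = (-7*√(0 + 0) + 3)*(-I*√2/9) = (-7*√0 + 3)*(-I*√2/9) = (-7*0 + 3)*(-I*√2/9) = (0 + 3)*(-I*√2/9) = 3*(-I*√2/9) = -I*√2/3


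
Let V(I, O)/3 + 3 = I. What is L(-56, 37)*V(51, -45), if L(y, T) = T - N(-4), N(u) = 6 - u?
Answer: 3888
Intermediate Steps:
V(I, O) = -9 + 3*I
L(y, T) = -10 + T (L(y, T) = T - (6 - 1*(-4)) = T - (6 + 4) = T - 1*10 = T - 10 = -10 + T)
L(-56, 37)*V(51, -45) = (-10 + 37)*(-9 + 3*51) = 27*(-9 + 153) = 27*144 = 3888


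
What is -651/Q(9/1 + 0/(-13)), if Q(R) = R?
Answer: -217/3 ≈ -72.333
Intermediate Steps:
-651/Q(9/1 + 0/(-13)) = -651/(9/1 + 0/(-13)) = -651/(9*1 + 0*(-1/13)) = -651/(9 + 0) = -651/9 = -651*⅑ = -217/3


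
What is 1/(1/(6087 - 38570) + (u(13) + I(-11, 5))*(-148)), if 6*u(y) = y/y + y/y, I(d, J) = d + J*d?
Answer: 97449/947074345 ≈ 0.00010289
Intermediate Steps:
u(y) = ⅓ (u(y) = (y/y + y/y)/6 = (1 + 1)/6 = (⅙)*2 = ⅓)
1/(1/(6087 - 38570) + (u(13) + I(-11, 5))*(-148)) = 1/(1/(6087 - 38570) + (⅓ - 11*(1 + 5))*(-148)) = 1/(1/(-32483) + (⅓ - 11*6)*(-148)) = 1/(-1/32483 + (⅓ - 66)*(-148)) = 1/(-1/32483 - 197/3*(-148)) = 1/(-1/32483 + 29156/3) = 1/(947074345/97449) = 97449/947074345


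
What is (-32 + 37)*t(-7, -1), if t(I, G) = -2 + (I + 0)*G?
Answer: 25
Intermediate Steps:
t(I, G) = -2 + G*I (t(I, G) = -2 + I*G = -2 + G*I)
(-32 + 37)*t(-7, -1) = (-32 + 37)*(-2 - 1*(-7)) = 5*(-2 + 7) = 5*5 = 25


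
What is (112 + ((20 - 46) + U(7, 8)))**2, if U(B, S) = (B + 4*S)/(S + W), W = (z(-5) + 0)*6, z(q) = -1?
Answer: 44521/4 ≈ 11130.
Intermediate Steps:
W = -6 (W = (-1 + 0)*6 = -1*6 = -6)
U(B, S) = (B + 4*S)/(-6 + S) (U(B, S) = (B + 4*S)/(S - 6) = (B + 4*S)/(-6 + S))
(112 + ((20 - 46) + U(7, 8)))**2 = (112 + ((20 - 46) + (7 + 4*8)/(-6 + 8)))**2 = (112 + (-26 + (7 + 32)/2))**2 = (112 + (-26 + (1/2)*39))**2 = (112 + (-26 + 39/2))**2 = (112 - 13/2)**2 = (211/2)**2 = 44521/4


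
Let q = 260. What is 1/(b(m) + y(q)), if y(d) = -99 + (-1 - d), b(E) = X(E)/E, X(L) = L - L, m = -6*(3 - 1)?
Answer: -1/360 ≈ -0.0027778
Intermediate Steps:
m = -12 (m = -6*2 = -12)
X(L) = 0
b(E) = 0 (b(E) = 0/E = 0)
y(d) = -100 - d
1/(b(m) + y(q)) = 1/(0 + (-100 - 1*260)) = 1/(0 + (-100 - 260)) = 1/(0 - 360) = 1/(-360) = -1/360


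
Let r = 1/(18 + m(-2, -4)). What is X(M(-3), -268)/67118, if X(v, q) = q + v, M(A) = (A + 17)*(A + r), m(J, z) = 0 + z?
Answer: -309/67118 ≈ -0.0046038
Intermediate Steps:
m(J, z) = z
r = 1/14 (r = 1/(18 - 4) = 1/14 ≈ 0.071429)
M(A) = (17 + A)*(1/14 + A) (M(A) = (A + 17)*(A + 1/14) = (17 + A)*(1/14 + A))
X(M(-3), -268)/67118 = (-268 + (17/14 + (-3)² + (239/14)*(-3)))/67118 = (-268 + (17/14 + 9 - 717/14))*(1/67118) = (-268 - 41)*(1/67118) = -309*1/67118 = -309/67118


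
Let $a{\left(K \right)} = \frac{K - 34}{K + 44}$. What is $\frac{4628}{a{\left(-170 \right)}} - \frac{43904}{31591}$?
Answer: $\frac{219198098}{76721} \approx 2857.1$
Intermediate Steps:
$a{\left(K \right)} = \frac{-34 + K}{44 + K}$ ($a{\left(K \right)} = \frac{K - 34}{44 + K} = \frac{-34 + K}{44 + K}$)
$\frac{4628}{a{\left(-170 \right)}} - \frac{43904}{31591} = \frac{4628}{\frac{1}{44 - 170} \left(-34 - 170\right)} - \frac{43904}{31591} = \frac{4628}{\frac{1}{-126} \left(-204\right)} - \frac{6272}{4513} = \frac{4628}{\left(- \frac{1}{126}\right) \left(-204\right)} - \frac{6272}{4513} = \frac{4628}{\frac{34}{21}} - \frac{6272}{4513} = 4628 \cdot \frac{21}{34} - \frac{6272}{4513} = \frac{48594}{17} - \frac{6272}{4513} = \frac{219198098}{76721}$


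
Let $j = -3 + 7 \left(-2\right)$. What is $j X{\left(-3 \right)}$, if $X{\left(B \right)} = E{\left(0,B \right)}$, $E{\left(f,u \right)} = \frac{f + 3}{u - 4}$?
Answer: $\frac{51}{7} \approx 7.2857$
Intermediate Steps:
$j = -17$ ($j = -3 - 14 = -17$)
$E{\left(f,u \right)} = \frac{3 + f}{-4 + u}$
$X{\left(B \right)} = \frac{3}{-4 + B}$ ($X{\left(B \right)} = \frac{3 + 0}{-4 + B} = \frac{1}{-4 + B} 3 = \frac{3}{-4 + B}$)
$j X{\left(-3 \right)} = - 17 \frac{3}{-4 - 3} = - 17 \frac{3}{-7} = - 17 \cdot 3 \left(- \frac{1}{7}\right) = \left(-17\right) \left(- \frac{3}{7}\right) = \frac{51}{7}$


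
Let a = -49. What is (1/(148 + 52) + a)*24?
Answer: -29397/25 ≈ -1175.9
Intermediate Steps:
(1/(148 + 52) + a)*24 = (1/(148 + 52) - 49)*24 = (1/200 - 49)*24 = -9799/200*24 = -29397/25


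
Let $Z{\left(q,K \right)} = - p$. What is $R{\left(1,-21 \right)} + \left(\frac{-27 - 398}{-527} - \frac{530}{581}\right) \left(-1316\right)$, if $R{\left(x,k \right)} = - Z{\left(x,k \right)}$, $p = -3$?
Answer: $\frac{350421}{2573} \approx 136.19$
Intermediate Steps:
$Z{\left(q,K \right)} = 3$ ($Z{\left(q,K \right)} = \left(-1\right) \left(-3\right) = 3$)
$R{\left(x,k \right)} = -3$ ($R{\left(x,k \right)} = \left(-1\right) 3 = -3$)
$R{\left(1,-21 \right)} + \left(\frac{-27 - 398}{-527} - \frac{530}{581}\right) \left(-1316\right) = -3 + \left(\frac{-27 - 398}{-527} - \frac{530}{581}\right) \left(-1316\right) = -3 + \left(\left(-27 - 398\right) \left(- \frac{1}{527}\right) - \frac{530}{581}\right) \left(-1316\right) = -3 + \left(\left(-425\right) \left(- \frac{1}{527}\right) - \frac{530}{581}\right) \left(-1316\right) = -3 + \left(\frac{25}{31} - \frac{530}{581}\right) \left(-1316\right) = -3 - - \frac{358140}{2573} = -3 + \frac{358140}{2573} = \frac{350421}{2573}$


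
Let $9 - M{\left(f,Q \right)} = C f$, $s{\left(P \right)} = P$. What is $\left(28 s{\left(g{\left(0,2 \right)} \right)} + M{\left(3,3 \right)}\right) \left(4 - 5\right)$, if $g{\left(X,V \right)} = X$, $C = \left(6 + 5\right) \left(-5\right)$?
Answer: $-174$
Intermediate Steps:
$C = -55$ ($C = 11 \left(-5\right) = -55$)
$M{\left(f,Q \right)} = 9 + 55 f$ ($M{\left(f,Q \right)} = 9 - - 55 f = 9 + 55 f$)
$\left(28 s{\left(g{\left(0,2 \right)} \right)} + M{\left(3,3 \right)}\right) \left(4 - 5\right) = \left(28 \cdot 0 + \left(9 + 55 \cdot 3\right)\right) \left(4 - 5\right) = \left(0 + \left(9 + 165\right)\right) \left(-1\right) = \left(0 + 174\right) \left(-1\right) = 174 \left(-1\right) = -174$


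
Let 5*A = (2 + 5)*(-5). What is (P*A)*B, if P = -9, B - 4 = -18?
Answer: -882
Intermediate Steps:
B = -14 (B = 4 - 18 = -14)
A = -7 (A = ((2 + 5)*(-5))/5 = (7*(-5))/5 = (1/5)*(-35) = -7)
(P*A)*B = -9*(-7)*(-14) = 63*(-14) = -882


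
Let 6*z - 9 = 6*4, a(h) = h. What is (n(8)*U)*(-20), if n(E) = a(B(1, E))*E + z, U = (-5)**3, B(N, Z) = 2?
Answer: 53750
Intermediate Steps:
z = 11/2 (z = 3/2 + (6*4)/6 = 3/2 + (1/6)*24 = 3/2 + 4 = 11/2 ≈ 5.5000)
U = -125
n(E) = 11/2 + 2*E (n(E) = 2*E + 11/2 = 11/2 + 2*E)
(n(8)*U)*(-20) = ((11/2 + 2*8)*(-125))*(-20) = ((11/2 + 16)*(-125))*(-20) = ((43/2)*(-125))*(-20) = -5375/2*(-20) = 53750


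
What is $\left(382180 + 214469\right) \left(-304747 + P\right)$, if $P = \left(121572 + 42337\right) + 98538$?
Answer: $-25238252700$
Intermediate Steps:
$P = 262447$ ($P = 163909 + 98538 = 262447$)
$\left(382180 + 214469\right) \left(-304747 + P\right) = \left(382180 + 214469\right) \left(-304747 + 262447\right) = 596649 \left(-42300\right) = -25238252700$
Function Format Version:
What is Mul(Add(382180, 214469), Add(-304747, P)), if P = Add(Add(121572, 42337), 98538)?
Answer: -25238252700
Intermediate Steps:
P = 262447 (P = Add(163909, 98538) = 262447)
Mul(Add(382180, 214469), Add(-304747, P)) = Mul(Add(382180, 214469), Add(-304747, 262447)) = Mul(596649, -42300) = -25238252700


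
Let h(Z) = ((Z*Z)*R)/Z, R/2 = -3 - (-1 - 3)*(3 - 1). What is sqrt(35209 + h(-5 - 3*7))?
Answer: sqrt(34949) ≈ 186.95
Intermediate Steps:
R = 10 (R = 2*(-3 - (-1 - 3)*(3 - 1)) = 2*(-3 - (-4)*2) = 2*(-3 - 1*(-8)) = 2*(-3 + 8) = 2*5 = 10)
h(Z) = 10*Z (h(Z) = ((Z*Z)*10)/Z = (Z**2*10)/Z = (10*Z**2)/Z = 10*Z)
sqrt(35209 + h(-5 - 3*7)) = sqrt(35209 + 10*(-5 - 3*7)) = sqrt(35209 + 10*(-5 - 21)) = sqrt(35209 + 10*(-26)) = sqrt(35209 - 260) = sqrt(34949)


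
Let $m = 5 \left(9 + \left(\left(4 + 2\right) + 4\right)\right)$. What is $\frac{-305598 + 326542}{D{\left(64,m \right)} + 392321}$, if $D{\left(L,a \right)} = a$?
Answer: $\frac{1309}{24526} \approx 0.053372$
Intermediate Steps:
$m = 95$ ($m = 5 \left(9 + \left(6 + 4\right)\right) = 5 \left(9 + 10\right) = 5 \cdot 19 = 95$)
$\frac{-305598 + 326542}{D{\left(64,m \right)} + 392321} = \frac{-305598 + 326542}{95 + 392321} = \frac{20944}{392416} = 20944 \cdot \frac{1}{392416} = \frac{1309}{24526}$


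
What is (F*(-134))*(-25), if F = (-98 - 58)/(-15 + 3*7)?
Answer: -87100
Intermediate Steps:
F = -26 (F = -156/(-15 + 21) = -156/6 = -156*1/6 = -26)
(F*(-134))*(-25) = -26*(-134)*(-25) = 3484*(-25) = -87100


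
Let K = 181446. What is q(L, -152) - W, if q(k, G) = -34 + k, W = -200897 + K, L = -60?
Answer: 19357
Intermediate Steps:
W = -19451 (W = -200897 + 181446 = -19451)
q(L, -152) - W = (-34 - 60) - 1*(-19451) = -94 + 19451 = 19357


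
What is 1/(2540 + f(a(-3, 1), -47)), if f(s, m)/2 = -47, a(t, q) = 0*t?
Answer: 1/2446 ≈ 0.00040883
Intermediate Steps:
a(t, q) = 0
f(s, m) = -94 (f(s, m) = 2*(-47) = -94)
1/(2540 + f(a(-3, 1), -47)) = 1/(2540 - 94) = 1/2446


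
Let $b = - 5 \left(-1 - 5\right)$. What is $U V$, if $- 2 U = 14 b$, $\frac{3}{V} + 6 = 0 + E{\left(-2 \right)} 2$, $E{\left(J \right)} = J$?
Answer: $63$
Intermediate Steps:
$b = 30$ ($b = \left(-5\right) \left(-6\right) = 30$)
$V = - \frac{3}{10}$ ($V = \frac{3}{-6 + \left(0 - 4\right)} = \frac{3}{-6 - 4} = \frac{3}{-10} = 3 \left(- \frac{1}{10}\right) = - \frac{3}{10} \approx -0.3$)
$U = -210$ ($U = - \frac{14 \cdot 30}{2} = \left(- \frac{1}{2}\right) 420 = -210$)
$U V = \left(-210\right) \left(- \frac{3}{10}\right) = 63$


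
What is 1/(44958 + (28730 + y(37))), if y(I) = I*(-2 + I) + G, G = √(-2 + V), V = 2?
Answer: 1/74983 ≈ 1.3336e-5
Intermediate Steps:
G = 0 (G = √(-2 + 2) = √0 = 0)
y(I) = I*(-2 + I) (y(I) = I*(-2 + I) + 0 = I*(-2 + I))
1/(44958 + (28730 + y(37))) = 1/(44958 + (28730 + 37*(-2 + 37))) = 1/(44958 + (28730 + 37*35)) = 1/(44958 + (28730 + 1295)) = 1/(44958 + 30025) = 1/74983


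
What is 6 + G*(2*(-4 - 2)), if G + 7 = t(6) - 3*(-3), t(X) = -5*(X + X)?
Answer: 702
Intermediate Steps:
t(X) = -10*X
G = -58 (G = -7 + (-10*6 - 3*(-3)) = -7 + (-60 + 9) = -7 - 51 = -58)
6 + G*(2*(-4 - 2)) = 6 - 116*(-4 - 2) = 6 - 116*(-6) = 6 - 58*(-12) = 6 + 696 = 702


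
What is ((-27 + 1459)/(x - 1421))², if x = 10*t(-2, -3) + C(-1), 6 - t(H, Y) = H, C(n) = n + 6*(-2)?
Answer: 512656/458329 ≈ 1.1185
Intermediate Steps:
C(n) = -12 + n (C(n) = n - 12 = -12 + n)
t(H, Y) = 6 - H
x = 67 (x = 10*(6 - 1*(-2)) + (-12 - 1) = 10*(6 + 2) - 13 = 10*8 - 13 = 80 - 13 = 67)
((-27 + 1459)/(x - 1421))² = ((-27 + 1459)/(67 - 1421))² = (1432/(-1354))² = (1432*(-1/1354))² = (-716/677)² = 512656/458329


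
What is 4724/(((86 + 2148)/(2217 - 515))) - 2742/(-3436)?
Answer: 6908104439/1919006 ≈ 3599.8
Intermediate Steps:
4724/(((86 + 2148)/(2217 - 515))) - 2742/(-3436) = 4724/((2234/1702)) - 2742*(-1/3436) = 4724/((2234*(1/1702))) + 1371/1718 = 4724/(1117/851) + 1371/1718 = 4724*(851/1117) + 1371/1718 = 4020124/1117 + 1371/1718 = 6908104439/1919006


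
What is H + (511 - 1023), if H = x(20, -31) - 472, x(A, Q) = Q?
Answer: -1015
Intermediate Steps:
H = -503 (H = -31 - 472 = -503)
H + (511 - 1023) = -503 + (511 - 1023) = -503 - 512 = -1015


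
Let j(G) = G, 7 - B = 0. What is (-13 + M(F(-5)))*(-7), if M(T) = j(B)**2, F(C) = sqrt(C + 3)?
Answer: -252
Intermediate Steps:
F(C) = sqrt(3 + C)
B = 7 (B = 7 - 1*0 = 7 + 0 = 7)
M(T) = 49 (M(T) = 7**2 = 49)
(-13 + M(F(-5)))*(-7) = (-13 + 49)*(-7) = 36*(-7) = -252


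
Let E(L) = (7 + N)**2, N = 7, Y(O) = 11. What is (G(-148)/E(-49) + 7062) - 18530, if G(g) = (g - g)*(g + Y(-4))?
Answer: -11468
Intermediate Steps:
E(L) = 196 (E(L) = (7 + 7)**2 = 14**2 = 196)
G(g) = 0 (G(g) = (g - g)*(g + 11) = 0*(11 + g) = 0)
(G(-148)/E(-49) + 7062) - 18530 = (0/196 + 7062) - 18530 = (0*(1/196) + 7062) - 18530 = (0 + 7062) - 18530 = 7062 - 18530 = -11468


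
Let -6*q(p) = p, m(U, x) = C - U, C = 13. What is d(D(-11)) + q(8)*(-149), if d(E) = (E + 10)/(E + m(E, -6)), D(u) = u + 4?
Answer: 7757/39 ≈ 198.90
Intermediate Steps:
m(U, x) = 13 - U
q(p) = -p/6
D(u) = 4 + u
d(E) = 10/13 + E/13 (d(E) = (E + 10)/(E + (13 - E)) = (10 + E)/13 = (10 + E)*(1/13) = 10/13 + E/13)
d(D(-11)) + q(8)*(-149) = (10/13 + (4 - 11)/13) - ⅙*8*(-149) = (10/13 + (1/13)*(-7)) - 4/3*(-149) = (10/13 - 7/13) + 596/3 = 3/13 + 596/3 = 7757/39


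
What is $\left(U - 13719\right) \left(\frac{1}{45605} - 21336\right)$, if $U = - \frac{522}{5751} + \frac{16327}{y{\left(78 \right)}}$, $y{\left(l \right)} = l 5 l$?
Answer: $\frac{9610148632928916479}{32832863700} \approx 2.927 \cdot 10^{8}$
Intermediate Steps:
$y{\left(l \right)} = 5 l^{2}$ ($y{\left(l \right)} = 5 l l = 5 l^{2}$)
$U = \frac{321059}{719940}$ ($U = - \frac{522}{5751} + \frac{16327}{5 \cdot 78^{2}} = \left(-522\right) \frac{1}{5751} + \frac{16327}{5 \cdot 6084} = - \frac{58}{639} + \frac{16327}{30420} = \frac{321059}{719940} \approx 0.44595$)
$\left(U - 13719\right) \left(\frac{1}{45605} - 21336\right) = \left(\frac{321059}{719940} - 13719\right) \left(\frac{1}{45605} - 21336\right) = - \frac{9876535801 \left(\frac{1}{45605} - 21336\right)}{719940} = \left(- \frac{9876535801}{719940}\right) \left(- \frac{973028279}{45605}\right) = \frac{9610148632928916479}{32832863700}$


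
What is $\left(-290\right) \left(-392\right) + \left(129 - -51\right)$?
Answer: $113860$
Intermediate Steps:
$\left(-290\right) \left(-392\right) + \left(129 - -51\right) = 113680 + \left(129 + 51\right) = 113680 + 180 = 113860$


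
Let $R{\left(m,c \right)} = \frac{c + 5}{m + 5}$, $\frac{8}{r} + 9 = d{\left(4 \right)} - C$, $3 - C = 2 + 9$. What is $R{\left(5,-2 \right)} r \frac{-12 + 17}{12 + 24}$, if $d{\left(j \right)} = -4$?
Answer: $- \frac{1}{15} \approx -0.066667$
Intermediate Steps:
$C = -8$ ($C = 3 - \left(2 + 9\right) = 3 - 11 = -8$)
$r = - \frac{8}{5}$ ($r = \frac{8}{-9 - -4} = \frac{8}{-9 + \left(-4 + 8\right)} = \frac{8}{-9 + 4} = \frac{8}{-5} = 8 \left(- \frac{1}{5}\right) = - \frac{8}{5} \approx -1.6$)
$R{\left(m,c \right)} = \frac{5 + c}{5 + m}$
$R{\left(5,-2 \right)} r \frac{-12 + 17}{12 + 24} = \frac{5 - 2}{5 + 5} \left(- \frac{8}{5}\right) \frac{-12 + 17}{12 + 24} = \frac{1}{10} \cdot 3 \left(- \frac{8}{5}\right) \frac{5}{36} = \frac{1}{10} \cdot 3 \left(- \frac{8}{5}\right) 5 \cdot \frac{1}{36} = \frac{3}{10} \left(- \frac{8}{5}\right) \frac{5}{36} = \left(- \frac{12}{25}\right) \frac{5}{36} = - \frac{1}{15}$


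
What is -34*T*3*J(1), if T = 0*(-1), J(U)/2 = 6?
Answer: 0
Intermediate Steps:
J(U) = 12 (J(U) = 2*6 = 12)
T = 0
-34*T*3*J(1) = -34*0*3*12 = -0*12 = -34*0 = 0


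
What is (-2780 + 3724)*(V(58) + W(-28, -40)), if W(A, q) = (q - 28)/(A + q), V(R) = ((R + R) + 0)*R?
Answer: 6352176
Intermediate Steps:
V(R) = 2*R**2 (V(R) = (2*R + 0)*R = (2*R)*R = 2*R**2)
W(A, q) = (-28 + q)/(A + q)
(-2780 + 3724)*(V(58) + W(-28, -40)) = (-2780 + 3724)*(2*58**2 + (-28 - 40)/(-28 - 40)) = 944*(2*3364 - 68/(-68)) = 944*(6728 - 1/68*(-68)) = 944*(6728 + 1) = 944*6729 = 6352176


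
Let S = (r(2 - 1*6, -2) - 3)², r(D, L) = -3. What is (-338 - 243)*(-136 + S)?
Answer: 58100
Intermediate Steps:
S = 36 (S = (-3 - 3)² = (-6)² = 36)
(-338 - 243)*(-136 + S) = (-338 - 243)*(-136 + 36) = -581*(-100) = 58100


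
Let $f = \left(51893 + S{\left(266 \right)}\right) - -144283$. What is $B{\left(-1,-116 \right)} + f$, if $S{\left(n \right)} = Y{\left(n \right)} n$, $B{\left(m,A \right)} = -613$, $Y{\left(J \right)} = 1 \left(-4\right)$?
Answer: $194499$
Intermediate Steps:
$Y{\left(J \right)} = -4$
$S{\left(n \right)} = - 4 n$
$f = 195112$ ($f = \left(51893 - 1064\right) - -144283 = \left(51893 - 1064\right) + 144283 = 50829 + 144283 = 195112$)
$B{\left(-1,-116 \right)} + f = -613 + 195112 = 194499$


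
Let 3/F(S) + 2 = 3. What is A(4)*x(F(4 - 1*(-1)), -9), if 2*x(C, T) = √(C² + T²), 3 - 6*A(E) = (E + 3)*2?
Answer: -11*√10/4 ≈ -8.6963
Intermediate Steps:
F(S) = 3 (F(S) = 3/(-2 + 3) = 3/1 = 3*1 = 3)
A(E) = -½ - E/3 (A(E) = ½ - (E + 3)*2/6 = ½ - (3 + E)*2/6 = ½ - (6 + 2*E)/6 = ½ + (-1 - E/3) = -½ - E/3)
x(C, T) = √(C² + T²)/2
A(4)*x(F(4 - 1*(-1)), -9) = (-½ - ⅓*4)*(√(3² + (-9)²)/2) = (-½ - 4/3)*(√(9 + 81)/2) = -11*√90/12 = -11*3*√10/12 = -11*√10/4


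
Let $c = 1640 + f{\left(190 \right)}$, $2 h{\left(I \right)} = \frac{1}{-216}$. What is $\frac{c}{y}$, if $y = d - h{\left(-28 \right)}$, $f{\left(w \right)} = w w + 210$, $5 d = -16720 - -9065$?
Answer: $- \frac{16394400}{661391} \approx -24.788$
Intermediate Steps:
$d = -1531$ ($d = \frac{-16720 - -9065}{5} = \frac{-16720 + 9065}{5} = \frac{1}{5} \left(-7655\right) = -1531$)
$h{\left(I \right)} = - \frac{1}{432}$ ($h{\left(I \right)} = \frac{1}{2 \left(-216\right)} = \frac{1}{2} \left(- \frac{1}{216}\right) = - \frac{1}{432}$)
$f{\left(w \right)} = 210 + w^{2}$ ($f{\left(w \right)} = w^{2} + 210 = 210 + w^{2}$)
$y = - \frac{661391}{432}$ ($y = -1531 - - \frac{1}{432} = -1531 + \frac{1}{432} = - \frac{661391}{432} \approx -1531.0$)
$c = 37950$ ($c = 1640 + \left(210 + 190^{2}\right) = 1640 + \left(210 + 36100\right) = 1640 + 36310 = 37950$)
$\frac{c}{y} = \frac{37950}{- \frac{661391}{432}} = 37950 \left(- \frac{432}{661391}\right) = - \frac{16394400}{661391}$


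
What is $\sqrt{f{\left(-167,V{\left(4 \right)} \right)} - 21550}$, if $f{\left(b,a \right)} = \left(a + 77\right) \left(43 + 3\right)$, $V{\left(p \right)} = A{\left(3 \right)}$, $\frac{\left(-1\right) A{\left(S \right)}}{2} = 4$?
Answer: $2 i \sqrt{4594} \approx 135.56 i$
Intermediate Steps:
$A{\left(S \right)} = -8$ ($A{\left(S \right)} = \left(-2\right) 4 = -8$)
$V{\left(p \right)} = -8$
$f{\left(b,a \right)} = 3542 + 46 a$ ($f{\left(b,a \right)} = \left(77 + a\right) 46 = 3542 + 46 a$)
$\sqrt{f{\left(-167,V{\left(4 \right)} \right)} - 21550} = \sqrt{\left(3542 + 46 \left(-8\right)\right) - 21550} = \sqrt{\left(3542 - 368\right) - 21550} = \sqrt{3174 - 21550} = \sqrt{-18376} = 2 i \sqrt{4594}$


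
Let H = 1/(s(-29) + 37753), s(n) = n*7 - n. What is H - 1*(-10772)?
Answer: 404800989/37579 ≈ 10772.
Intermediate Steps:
s(n) = 6*n (s(n) = 7*n - n = 6*n)
H = 1/37579 (H = 1/(6*(-29) + 37753) = 1/(-174 + 37753) = 1/37579 ≈ 2.6611e-5)
H - 1*(-10772) = 1/37579 - 1*(-10772) = 1/37579 + 10772 = 404800989/37579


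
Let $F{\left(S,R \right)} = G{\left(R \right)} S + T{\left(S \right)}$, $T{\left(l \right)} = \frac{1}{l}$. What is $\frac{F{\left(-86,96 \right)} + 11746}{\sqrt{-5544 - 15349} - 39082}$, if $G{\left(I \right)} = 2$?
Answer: $- \frac{19450388383}{65679215531} - \frac{995363 i \sqrt{20893}}{131358431062} \approx -0.29614 - 0.0010953 i$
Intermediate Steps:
$F{\left(S,R \right)} = \frac{1}{S} + 2 S$ ($F{\left(S,R \right)} = 2 S + \frac{1}{S} = \frac{1}{S} + 2 S$)
$\frac{F{\left(-86,96 \right)} + 11746}{\sqrt{-5544 - 15349} - 39082} = \frac{\left(\frac{1}{-86} + 2 \left(-86\right)\right) + 11746}{\sqrt{-5544 - 15349} - 39082} = \frac{\left(- \frac{1}{86} - 172\right) + 11746}{\sqrt{-20893} - 39082} = \frac{- \frac{14793}{86} + 11746}{i \sqrt{20893} - 39082} = \frac{995363}{86 \left(-39082 + i \sqrt{20893}\right)}$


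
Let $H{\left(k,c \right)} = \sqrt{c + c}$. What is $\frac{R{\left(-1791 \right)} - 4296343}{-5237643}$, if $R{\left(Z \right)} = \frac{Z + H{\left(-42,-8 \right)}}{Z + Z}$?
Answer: $\frac{8592685}{10475286} + \frac{2 i}{9380618613} \approx 0.82028 + 2.1321 \cdot 10^{-10} i$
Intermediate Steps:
$H{\left(k,c \right)} = \sqrt{2} \sqrt{c}$ ($H{\left(k,c \right)} = \sqrt{2 c} = \sqrt{2} \sqrt{c}$)
$R{\left(Z \right)} = \frac{Z + 4 i}{2 Z}$ ($R{\left(Z \right)} = \frac{Z + \sqrt{2} \sqrt{-8}}{Z + Z} = \frac{Z + \sqrt{2} \cdot 2 i \sqrt{2}}{2 Z} = \left(Z + 4 i\right) \frac{1}{2 Z} = \frac{Z + 4 i}{2 Z}$)
$\frac{R{\left(-1791 \right)} - 4296343}{-5237643} = \frac{\frac{-1791 + 4 i}{2 \left(-1791\right)} - 4296343}{-5237643} = \left(\frac{1}{2} \left(- \frac{1}{1791}\right) \left(-1791 + 4 i\right) - 4296343\right) \left(- \frac{1}{5237643}\right) = \left(\left(\frac{1}{2} - \frac{2 i}{1791}\right) - 4296343\right) \left(- \frac{1}{5237643}\right) = \left(- \frac{8592685}{2} - \frac{2 i}{1791}\right) \left(- \frac{1}{5237643}\right) = \frac{8592685}{10475286} + \frac{2 i}{9380618613}$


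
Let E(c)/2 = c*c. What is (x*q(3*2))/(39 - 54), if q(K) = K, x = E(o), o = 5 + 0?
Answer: -20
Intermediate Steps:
o = 5
E(c) = 2*c² (E(c) = 2*(c*c) = 2*c²)
x = 50 (x = 2*5² = 2*25 = 50)
(x*q(3*2))/(39 - 54) = (50*(3*2))/(39 - 54) = (50*6)/(-15) = 300*(-1/15) = -20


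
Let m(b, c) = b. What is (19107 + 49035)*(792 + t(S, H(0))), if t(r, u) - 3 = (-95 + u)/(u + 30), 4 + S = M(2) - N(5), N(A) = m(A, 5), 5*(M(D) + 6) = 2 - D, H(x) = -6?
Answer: 215544503/4 ≈ 5.3886e+7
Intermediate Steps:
M(D) = -28/5 - D/5 (M(D) = -6 + (2 - D)/5 = -6 + (⅖ - D/5) = -28/5 - D/5)
N(A) = A
S = -15 (S = -4 + ((-28/5 - ⅕*2) - 1*5) = -4 + ((-28/5 - ⅖) - 5) = -4 + (-6 - 5) = -4 - 11 = -15)
t(r, u) = 3 + (-95 + u)/(30 + u) (t(r, u) = 3 + (-95 + u)/(u + 30) = 3 + (-95 + u)/(30 + u))
(19107 + 49035)*(792 + t(S, H(0))) = (19107 + 49035)*(792 + (-5 + 4*(-6))/(30 - 6)) = 68142*(792 + (-5 - 24)/24) = 68142*(792 + (1/24)*(-29)) = 68142*(792 - 29/24) = 68142*(18979/24) = 215544503/4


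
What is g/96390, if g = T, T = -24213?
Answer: -1153/4590 ≈ -0.25120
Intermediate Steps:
g = -24213
g/96390 = -24213/96390 = -24213*1/96390 = -1153/4590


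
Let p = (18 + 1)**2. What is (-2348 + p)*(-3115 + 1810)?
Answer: 2593035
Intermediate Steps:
p = 361 (p = 19**2 = 361)
(-2348 + p)*(-3115 + 1810) = (-2348 + 361)*(-3115 + 1810) = -1987*(-1305) = 2593035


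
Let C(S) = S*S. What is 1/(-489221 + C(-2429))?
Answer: 1/5410820 ≈ 1.8481e-7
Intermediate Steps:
C(S) = S**2
1/(-489221 + C(-2429)) = 1/(-489221 + (-2429)**2) = 1/(-489221 + 5900041) = 1/5410820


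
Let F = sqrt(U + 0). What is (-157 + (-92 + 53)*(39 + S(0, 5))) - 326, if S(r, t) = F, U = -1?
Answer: -2004 - 39*I ≈ -2004.0 - 39.0*I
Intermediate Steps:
F = I (F = sqrt(-1 + 0) = sqrt(-1) = I ≈ 1.0*I)
S(r, t) = I
(-157 + (-92 + 53)*(39 + S(0, 5))) - 326 = (-157 + (-92 + 53)*(39 + I)) - 326 = (-157 - 39*(39 + I)) - 326 = (-157 + (-1521 - 39*I)) - 326 = (-1678 - 39*I) - 326 = -2004 - 39*I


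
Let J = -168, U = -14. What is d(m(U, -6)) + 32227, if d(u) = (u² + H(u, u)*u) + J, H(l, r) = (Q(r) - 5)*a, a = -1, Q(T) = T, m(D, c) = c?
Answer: 32029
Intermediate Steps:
H(l, r) = 5 - r (H(l, r) = (r - 5)*(-1) = (-5 + r)*(-1) = 5 - r)
d(u) = -168 + u² + u*(5 - u) (d(u) = (u² + (5 - u)*u) - 168 = (u² + u*(5 - u)) - 168 = -168 + u² + u*(5 - u))
d(m(U, -6)) + 32227 = (-168 + 5*(-6)) + 32227 = (-168 - 30) + 32227 = -198 + 32227 = 32029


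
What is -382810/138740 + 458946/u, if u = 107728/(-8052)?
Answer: -1602330126293/46706821 ≈ -34306.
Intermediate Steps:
u = -26932/2013 (u = 107728*(-1/8052) = -26932/2013 ≈ -13.379)
-382810/138740 + 458946/u = -382810/138740 + 458946/(-26932/2013) = -382810*1/138740 + 458946*(-2013/26932) = -38281/13874 - 461929149/13466 = -1602330126293/46706821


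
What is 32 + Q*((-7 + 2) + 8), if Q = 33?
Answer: 131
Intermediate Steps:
32 + Q*((-7 + 2) + 8) = 32 + 33*((-7 + 2) + 8) = 32 + 33*(-5 + 8) = 32 + 33*3 = 32 + 99 = 131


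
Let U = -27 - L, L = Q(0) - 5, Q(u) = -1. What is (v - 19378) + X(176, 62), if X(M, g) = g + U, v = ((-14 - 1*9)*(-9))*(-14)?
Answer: -22235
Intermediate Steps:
L = -6 (L = -1 - 5 = -6)
U = -21 (U = -27 - 1*(-6) = -27 + 6 = -21)
v = -2898 (v = ((-14 - 9)*(-9))*(-14) = -23*(-9)*(-14) = 207*(-14) = -2898)
X(M, g) = -21 + g (X(M, g) = g - 21 = -21 + g)
(v - 19378) + X(176, 62) = (-2898 - 19378) + (-21 + 62) = -22276 + 41 = -22235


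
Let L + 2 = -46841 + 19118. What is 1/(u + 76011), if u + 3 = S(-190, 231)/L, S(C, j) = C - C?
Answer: 1/76008 ≈ 1.3157e-5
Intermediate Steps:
S(C, j) = 0
L = -27725 (L = -2 + (-46841 + 19118) = -2 - 27723 = -27725)
u = -3 (u = -3 + 0/(-27725) = -3 + 0*(-1/27725) = -3 + 0 = -3)
1/(u + 76011) = 1/(-3 + 76011) = 1/76008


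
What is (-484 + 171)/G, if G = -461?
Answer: 313/461 ≈ 0.67896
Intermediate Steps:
(-484 + 171)/G = (-484 + 171)/(-461) = -313*(-1/461) = 313/461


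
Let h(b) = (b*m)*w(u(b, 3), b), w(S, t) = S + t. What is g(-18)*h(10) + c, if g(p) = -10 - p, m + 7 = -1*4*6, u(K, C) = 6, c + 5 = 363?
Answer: -39322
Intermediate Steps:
c = 358 (c = -5 + 363 = 358)
m = -31 (m = -7 - 1*4*6 = -7 - 4*6 = -7 - 24 = -31)
h(b) = -31*b*(6 + b) (h(b) = (b*(-31))*(6 + b) = (-31*b)*(6 + b) = -31*b*(6 + b))
g(-18)*h(10) + c = (-10 - 1*(-18))*(-31*10*(6 + 10)) + 358 = (-10 + 18)*(-31*10*16) + 358 = 8*(-4960) + 358 = -39680 + 358 = -39322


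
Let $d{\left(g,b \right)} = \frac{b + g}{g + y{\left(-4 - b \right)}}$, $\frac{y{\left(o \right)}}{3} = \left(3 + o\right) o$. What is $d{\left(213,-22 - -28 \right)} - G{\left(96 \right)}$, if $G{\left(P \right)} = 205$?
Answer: $- \frac{28832}{141} \approx -204.48$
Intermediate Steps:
$y{\left(o \right)} = 3 o \left(3 + o\right)$ ($y{\left(o \right)} = 3 \left(3 + o\right) o = 3 o \left(3 + o\right)$)
$d{\left(g,b \right)} = \frac{b + g}{g + 3 \left(-1 - b\right) \left(-4 - b\right)}$ ($d{\left(g,b \right)} = \frac{b + g}{g + 3 \left(-4 - b\right) \left(3 - \left(4 + b\right)\right)} = \frac{b + g}{g + 3 \left(-4 - b\right) \left(-1 - b\right)} = \frac{b + g}{g + 3 \left(-1 - b\right) \left(-4 - b\right)}$)
$d{\left(213,-22 - -28 \right)} - G{\left(96 \right)} = \frac{\left(-22 - -28\right) + 213}{213 + 3 \left(1 - -6\right) \left(4 - -6\right)} - 205 = \frac{\left(-22 + 28\right) + 213}{213 + 3 \left(1 + \left(-22 + 28\right)\right) \left(4 + \left(-22 + 28\right)\right)} - 205 = \frac{6 + 213}{213 + 3 \left(1 + 6\right) \left(4 + 6\right)} - 205 = \frac{1}{213 + 3 \cdot 7 \cdot 10} \cdot 219 - 205 = \frac{1}{213 + 210} \cdot 219 - 205 = \frac{1}{423} \cdot 219 - 205 = \frac{73}{141} - 205 = - \frac{28832}{141}$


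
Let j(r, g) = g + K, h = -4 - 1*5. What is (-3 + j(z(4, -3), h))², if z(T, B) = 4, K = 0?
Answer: 144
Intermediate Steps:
h = -9 (h = -4 - 5 = -9)
j(r, g) = g (j(r, g) = g + 0 = g)
(-3 + j(z(4, -3), h))² = (-3 - 9)² = (-12)² = 144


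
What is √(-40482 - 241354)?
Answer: 2*I*√70459 ≈ 530.88*I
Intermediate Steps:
√(-40482 - 241354) = √(-281836) = 2*I*√70459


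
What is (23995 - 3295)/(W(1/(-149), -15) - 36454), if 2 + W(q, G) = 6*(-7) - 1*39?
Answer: -6900/12179 ≈ -0.56655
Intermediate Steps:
W(q, G) = -83 (W(q, G) = -2 + (6*(-7) - 1*39) = -2 + (-42 - 39) = -2 - 81 = -83)
(23995 - 3295)/(W(1/(-149), -15) - 36454) = (23995 - 3295)/(-83 - 36454) = 20700/(-36537) = 20700*(-1/36537) = -6900/12179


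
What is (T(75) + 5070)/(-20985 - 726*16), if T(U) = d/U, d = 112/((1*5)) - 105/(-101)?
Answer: -192038087/1234762875 ≈ -0.15553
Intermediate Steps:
d = 11837/505 (d = 112/5 - 105*(-1/101) = 112*(⅕) + 105/101 = 112/5 + 105/101 = 11837/505 ≈ 23.440)
T(U) = 11837/(505*U)
(T(75) + 5070)/(-20985 - 726*16) = ((11837/505)/75 + 5070)/(-20985 - 726*16) = ((11837/505)*(1/75) + 5070)/(-20985 - 11616) = (11837/37875 + 5070)/(-32601) = (192038087/37875)*(-1/32601) = -192038087/1234762875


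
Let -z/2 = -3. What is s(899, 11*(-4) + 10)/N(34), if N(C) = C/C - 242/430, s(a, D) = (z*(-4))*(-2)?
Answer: 5160/47 ≈ 109.79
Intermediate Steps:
z = 6 (z = -2*(-3) = 6)
s(a, D) = 48 (s(a, D) = (6*(-4))*(-2) = -24*(-2) = 48)
N(C) = 94/215 (N(C) = 1 - 242*1/430 = 1 - 121/215 = 94/215)
s(899, 11*(-4) + 10)/N(34) = 48/(94/215) = 48*(215/94) = 5160/47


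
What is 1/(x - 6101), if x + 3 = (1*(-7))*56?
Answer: -1/6496 ≈ -0.00015394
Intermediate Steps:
x = -395 (x = -3 + (1*(-7))*56 = -3 - 7*56 = -3 - 392 = -395)
1/(x - 6101) = 1/(-395 - 6101) = 1/(-6496) = -1/6496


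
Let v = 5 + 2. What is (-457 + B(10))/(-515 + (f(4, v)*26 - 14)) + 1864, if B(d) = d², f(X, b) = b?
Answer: 647165/347 ≈ 1865.0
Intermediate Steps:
v = 7
(-457 + B(10))/(-515 + (f(4, v)*26 - 14)) + 1864 = (-457 + 10²)/(-515 + (7*26 - 14)) + 1864 = (-457 + 100)/(-515 + (182 - 14)) + 1864 = -357/(-515 + 168) + 1864 = -357/(-347) + 1864 = -357*(-1/347) + 1864 = 357/347 + 1864 = 647165/347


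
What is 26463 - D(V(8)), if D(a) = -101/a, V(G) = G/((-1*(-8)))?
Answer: 26564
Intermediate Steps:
V(G) = G/8
26463 - D(V(8)) = 26463 - (-101)/((⅛)*8) = 26463 - (-101)/1 = 26463 - (-101) = 26463 - 1*(-101) = 26463 + 101 = 26564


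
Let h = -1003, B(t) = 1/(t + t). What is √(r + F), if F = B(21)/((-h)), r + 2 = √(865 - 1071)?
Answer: √(-3549157626 + 1774599876*I*√206)/42126 ≈ 2.4991 + 2.8715*I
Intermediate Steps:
B(t) = 1/(2*t)
r = -2 + I*√206 (r = -2 + √(865 - 1071) = -2 + √(-206) = -2 + I*√206 ≈ -2.0 + 14.353*I)
F = 1/42126 (F = ((½)/21)/((-1*(-1003))) = ((½)*(1/21))/1003 = (1/42)*(1/1003) = 1/42126 ≈ 2.3738e-5)
√(r + F) = √((-2 + I*√206) + 1/42126) = √(-84251/42126 + I*√206)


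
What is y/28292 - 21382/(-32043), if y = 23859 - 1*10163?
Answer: 23722738/20603649 ≈ 1.1514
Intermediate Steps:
y = 13696 (y = 23859 - 10163 = 13696)
y/28292 - 21382/(-32043) = 13696/28292 - 21382/(-32043) = 13696*(1/28292) - 21382*(-1/32043) = 3424/7073 + 21382/32043 = 23722738/20603649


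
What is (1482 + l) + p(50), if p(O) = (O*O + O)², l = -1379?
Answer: 6502603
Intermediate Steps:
p(O) = (O + O²)² (p(O) = (O² + O)² = (O + O²)²)
(1482 + l) + p(50) = (1482 - 1379) + 50²*(1 + 50)² = 103 + 2500*51² = 103 + 2500*2601 = 103 + 6502500 = 6502603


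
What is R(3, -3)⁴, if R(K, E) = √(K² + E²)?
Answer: 324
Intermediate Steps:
R(K, E) = √(E² + K²)
R(3, -3)⁴ = (√((-3)² + 3²))⁴ = (√(9 + 9))⁴ = (√18)⁴ = (3*√2)⁴ = 324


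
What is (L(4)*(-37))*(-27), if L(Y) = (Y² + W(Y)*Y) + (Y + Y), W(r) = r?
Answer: 39960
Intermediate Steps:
L(Y) = 2*Y + 2*Y² (L(Y) = (Y² + Y*Y) + (Y + Y) = (Y² + Y²) + 2*Y = 2*Y² + 2*Y = 2*Y + 2*Y²)
(L(4)*(-37))*(-27) = ((2*4*(1 + 4))*(-37))*(-27) = ((2*4*5)*(-37))*(-27) = (40*(-37))*(-27) = -1480*(-27) = 39960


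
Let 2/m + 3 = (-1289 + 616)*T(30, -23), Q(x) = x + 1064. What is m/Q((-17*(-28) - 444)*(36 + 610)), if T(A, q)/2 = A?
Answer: -1/438882444 ≈ -2.2785e-9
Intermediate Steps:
T(A, q) = 2*A
Q(x) = 1064 + x
m = -2/40383 (m = 2/(-3 + (-1289 + 616)*(2*30)) = 2/(-3 - 673*60) = 2/(-3 - 40380) = 2/(-40383) = 2*(-1/40383) = -2/40383 ≈ -4.9526e-5)
m/Q((-17*(-28) - 444)*(36 + 610)) = -2/(40383*(1064 + (-17*(-28) - 444)*(36 + 610))) = -2/(40383*(1064 + (476 - 444)*646)) = -2/(40383*(1064 + 32*646)) = -2/(40383*(1064 + 20672)) = -2/40383/21736 = -2/40383*1/21736 = -1/438882444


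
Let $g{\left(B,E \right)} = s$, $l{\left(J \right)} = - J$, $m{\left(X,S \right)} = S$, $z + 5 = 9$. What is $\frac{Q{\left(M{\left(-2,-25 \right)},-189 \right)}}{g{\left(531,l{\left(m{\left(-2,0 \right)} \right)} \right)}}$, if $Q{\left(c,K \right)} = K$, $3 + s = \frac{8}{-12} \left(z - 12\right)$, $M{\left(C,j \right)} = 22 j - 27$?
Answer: $-81$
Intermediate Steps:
$z = 4$ ($z = -5 + 9 = 4$)
$M{\left(C,j \right)} = -27 + 22 j$
$s = \frac{7}{3}$ ($s = -3 + \frac{8}{-12} \left(4 - 12\right) = -3 + 8 \left(- \frac{1}{12}\right) \left(-8\right) = -3 - - \frac{16}{3} = -3 + \frac{16}{3} = \frac{7}{3} \approx 2.3333$)
$g{\left(B,E \right)} = \frac{7}{3}$
$\frac{Q{\left(M{\left(-2,-25 \right)},-189 \right)}}{g{\left(531,l{\left(m{\left(-2,0 \right)} \right)} \right)}} = - \frac{189}{\frac{7}{3}} = \left(-189\right) \frac{3}{7} = -81$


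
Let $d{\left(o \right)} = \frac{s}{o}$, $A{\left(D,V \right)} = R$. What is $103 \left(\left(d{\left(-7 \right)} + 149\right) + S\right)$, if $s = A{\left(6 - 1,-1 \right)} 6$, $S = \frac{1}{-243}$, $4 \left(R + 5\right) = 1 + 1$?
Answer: $\frac{26780309}{1701} \approx 15744.0$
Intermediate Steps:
$R = - \frac{9}{2}$ ($R = -5 + \frac{1 + 1}{4} = -5 + \frac{1}{4} \cdot 2 = -5 + \frac{1}{2} = - \frac{9}{2} \approx -4.5$)
$A{\left(D,V \right)} = - \frac{9}{2}$
$S = - \frac{1}{243} \approx -0.0041152$
$s = -27$ ($s = \left(- \frac{9}{2}\right) 6 = -27$)
$d{\left(o \right)} = - \frac{27}{o}$
$103 \left(\left(d{\left(-7 \right)} + 149\right) + S\right) = 103 \left(\left(- \frac{27}{-7} + 149\right) - \frac{1}{243}\right) = 103 \left(\left(\left(-27\right) \left(- \frac{1}{7}\right) + 149\right) - \frac{1}{243}\right) = 103 \left(\left(\frac{27}{7} + 149\right) - \frac{1}{243}\right) = 103 \left(\frac{1070}{7} - \frac{1}{243}\right) = 103 \cdot \frac{260003}{1701} = \frac{26780309}{1701}$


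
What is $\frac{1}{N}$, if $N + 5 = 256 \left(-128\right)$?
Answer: $- \frac{1}{32773} \approx -3.0513 \cdot 10^{-5}$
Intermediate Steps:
$N = -32773$ ($N = -5 + 256 \left(-128\right) = -5 - 32768 = -32773$)
$\frac{1}{N} = \frac{1}{-32773} = - \frac{1}{32773}$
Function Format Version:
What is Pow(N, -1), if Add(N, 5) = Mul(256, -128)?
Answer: Rational(-1, 32773) ≈ -3.0513e-5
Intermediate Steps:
N = -32773 (N = Add(-5, Mul(256, -128)) = Add(-5, -32768) = -32773)
Pow(N, -1) = Pow(-32773, -1) = Rational(-1, 32773)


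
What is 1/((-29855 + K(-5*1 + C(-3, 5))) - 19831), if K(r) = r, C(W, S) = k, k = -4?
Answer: -1/49695 ≈ -2.0123e-5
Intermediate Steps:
C(W, S) = -4
1/((-29855 + K(-5*1 + C(-3, 5))) - 19831) = 1/((-29855 + (-5*1 - 4)) - 19831) = 1/((-29855 + (-5 - 4)) - 19831) = 1/((-29855 - 9) - 19831) = 1/(-29864 - 19831) = 1/(-49695) = -1/49695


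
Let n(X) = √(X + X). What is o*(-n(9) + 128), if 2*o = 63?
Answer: 4032 - 189*√2/2 ≈ 3898.4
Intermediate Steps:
o = 63/2 (o = (½)*63 = 63/2 ≈ 31.500)
n(X) = √2*√X (n(X) = √(2*X) = √2*√X)
o*(-n(9) + 128) = 63*(-√2*√9 + 128)/2 = 63*(-√2*3 + 128)/2 = 63*(-3*√2 + 128)/2 = 63*(128 - 3*√2)/2 = 4032 - 189*√2/2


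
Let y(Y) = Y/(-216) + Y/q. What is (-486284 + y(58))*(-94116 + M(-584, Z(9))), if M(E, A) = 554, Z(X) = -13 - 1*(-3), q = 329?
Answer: 115473193657295/2538 ≈ 4.5498e+10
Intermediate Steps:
Z(X) = -10 (Z(X) = -13 + 3 = -10)
y(Y) = -113*Y/71064 (y(Y) = Y/(-216) + Y/329 = Y*(-1/216) + Y*(1/329) = -Y/216 + Y/329 = -113*Y/71064)
(-486284 + y(58))*(-94116 + M(-584, Z(9))) = (-486284 - 113/71064*58)*(-94116 + 554) = (-486284 - 3277/35532)*(-93562) = -17278646365/35532*(-93562) = 115473193657295/2538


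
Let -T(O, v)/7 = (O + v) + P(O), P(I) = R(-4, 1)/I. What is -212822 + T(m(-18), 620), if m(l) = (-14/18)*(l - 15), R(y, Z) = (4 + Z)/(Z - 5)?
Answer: -28689055/132 ≈ -2.1734e+5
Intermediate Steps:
R(y, Z) = (4 + Z)/(-5 + Z)
P(I) = -5/(4*I) (P(I) = ((4 + 1)/(-5 + 1))/I = (5/(-4))/I = (-1/4*5)/I = -5/(4*I))
m(l) = 35/3 - 7*l/9 (m(l) = (-14*1/18)*(-15 + l) = -7*(-15 + l)/9 = 35/3 - 7*l/9)
T(O, v) = -7*O - 7*v + 35/(4*O) (T(O, v) = -7*((O + v) - 5/(4*O)) = -7*(O + v - 5/(4*O)) = -7*O - 7*v + 35/(4*O))
-212822 + T(m(-18), 620) = -212822 + 7*(5 - 4*(35/3 - 7/9*(-18))*((35/3 - 7/9*(-18)) + 620))/(4*(35/3 - 7/9*(-18))) = -212822 + 7*(5 - 4*(35/3 + 14)*((35/3 + 14) + 620))/(4*(35/3 + 14)) = -212822 + 7*(5 - 4*77/3*(77/3 + 620))/(4*(77/3)) = -212822 + (7/4)*(3/77)*(5 - 4*77/3*1937/3) = -212822 + (7/4)*(3/77)*(5 - 596596/9) = -212822 + (7/4)*(3/77)*(-596551/9) = -212822 - 596551/132 = -28689055/132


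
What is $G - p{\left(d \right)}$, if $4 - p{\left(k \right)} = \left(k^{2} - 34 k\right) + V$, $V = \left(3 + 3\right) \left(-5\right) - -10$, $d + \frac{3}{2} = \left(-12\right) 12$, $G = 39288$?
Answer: $\frac{261525}{4} \approx 65381.0$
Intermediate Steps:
$d = - \frac{291}{2}$ ($d = - \frac{3}{2} - 144 = - \frac{291}{2} \approx -145.5$)
$V = -20$ ($V = 6 \left(-5\right) + 10 = -30 + 10 = -20$)
$p{\left(k \right)} = 24 - k^{2} + 34 k$ ($p{\left(k \right)} = 4 - \left(\left(k^{2} - 34 k\right) - 20\right) = 4 - \left(-20 + k^{2} - 34 k\right) = 4 + \left(20 - k^{2} + 34 k\right) = 24 - k^{2} + 34 k$)
$G - p{\left(d \right)} = 39288 - \left(24 - \left(- \frac{291}{2}\right)^{2} + 34 \left(- \frac{291}{2}\right)\right) = 39288 - \left(24 - \frac{84681}{4} - 4947\right) = 39288 - - \frac{104373}{4} = 39288 + \frac{104373}{4} = \frac{261525}{4}$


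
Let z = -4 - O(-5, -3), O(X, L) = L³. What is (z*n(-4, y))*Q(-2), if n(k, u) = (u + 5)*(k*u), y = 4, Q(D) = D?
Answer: 6624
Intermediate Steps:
z = 23 (z = -4 - 1*(-3)³ = -4 - 1*(-27) = -4 + 27 = 23)
n(k, u) = k*u*(5 + u) (n(k, u) = (5 + u)*(k*u) = k*u*(5 + u))
(z*n(-4, y))*Q(-2) = (23*(-4*4*(5 + 4)))*(-2) = (23*(-4*4*9))*(-2) = (23*(-144))*(-2) = -3312*(-2) = 6624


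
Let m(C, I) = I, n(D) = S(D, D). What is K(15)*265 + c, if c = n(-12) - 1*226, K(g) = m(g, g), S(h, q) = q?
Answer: 3737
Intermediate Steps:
n(D) = D
K(g) = g
c = -238 (c = -12 - 1*226 = -12 - 226 = -238)
K(15)*265 + c = 15*265 - 238 = 3975 - 238 = 3737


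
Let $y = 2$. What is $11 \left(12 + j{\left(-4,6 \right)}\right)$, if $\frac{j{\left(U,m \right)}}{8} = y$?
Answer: $308$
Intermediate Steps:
$j{\left(U,m \right)} = 16$ ($j{\left(U,m \right)} = 8 \cdot 2 = 16$)
$11 \left(12 + j{\left(-4,6 \right)}\right) = 11 \left(12 + 16\right) = 11 \cdot 28 = 308$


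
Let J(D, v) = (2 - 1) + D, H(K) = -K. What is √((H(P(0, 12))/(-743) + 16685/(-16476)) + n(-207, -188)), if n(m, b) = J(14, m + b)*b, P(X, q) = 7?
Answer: I*√105687783860484711/6120834 ≈ 53.113*I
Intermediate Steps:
J(D, v) = 1 + D
n(m, b) = 15*b (n(m, b) = (1 + 14)*b = 15*b)
√((H(P(0, 12))/(-743) + 16685/(-16476)) + n(-207, -188)) = √((-1*7/(-743) + 16685/(-16476)) + 15*(-188)) = √((-7*(-1/743) + 16685*(-1/16476)) - 2820) = √((7/743 - 16685/16476) - 2820) = √(-12281623/12241668 - 2820) = √(-34533785383/12241668) = I*√105687783860484711/6120834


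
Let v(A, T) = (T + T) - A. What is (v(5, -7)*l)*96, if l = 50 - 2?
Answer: -87552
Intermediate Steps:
v(A, T) = -A + 2*T (v(A, T) = 2*T - A = -A + 2*T)
l = 48
(v(5, -7)*l)*96 = ((-1*5 + 2*(-7))*48)*96 = ((-5 - 14)*48)*96 = -19*48*96 = -912*96 = -87552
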